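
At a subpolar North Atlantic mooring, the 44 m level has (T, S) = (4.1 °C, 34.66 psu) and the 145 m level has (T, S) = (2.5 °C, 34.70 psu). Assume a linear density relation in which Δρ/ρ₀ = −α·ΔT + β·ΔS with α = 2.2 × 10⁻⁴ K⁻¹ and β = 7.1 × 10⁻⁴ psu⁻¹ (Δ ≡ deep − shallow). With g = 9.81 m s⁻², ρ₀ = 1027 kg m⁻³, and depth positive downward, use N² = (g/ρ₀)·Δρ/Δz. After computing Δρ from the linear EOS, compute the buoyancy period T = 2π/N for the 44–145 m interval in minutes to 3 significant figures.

ΔT = -1.6 K, ΔS = +0.04 psu (deep − shallow).
Δρ/ρ₀ = −αΔT + βΔS = 3.52 × 10⁻⁴ + 2.84 × 10⁻⁵ = 3.804 × 10⁻⁴, so Δρ ≈ 0.3907 kg m⁻³.
N² = (g/ρ₀)·Δρ/Δz = g·(Δρ/ρ₀)/Δz = 9.81 × 3.804 × 10⁻⁴ / 101 = 3.6948 × 10⁻⁵ s⁻².
N = √(3.6948 × 10⁻⁵) = 6.0785 × 10⁻³ rad s⁻¹ → T = 2π/N = 1.0337 × 10³ s = 17.228 min ≈ 17.2 min.

17.2 min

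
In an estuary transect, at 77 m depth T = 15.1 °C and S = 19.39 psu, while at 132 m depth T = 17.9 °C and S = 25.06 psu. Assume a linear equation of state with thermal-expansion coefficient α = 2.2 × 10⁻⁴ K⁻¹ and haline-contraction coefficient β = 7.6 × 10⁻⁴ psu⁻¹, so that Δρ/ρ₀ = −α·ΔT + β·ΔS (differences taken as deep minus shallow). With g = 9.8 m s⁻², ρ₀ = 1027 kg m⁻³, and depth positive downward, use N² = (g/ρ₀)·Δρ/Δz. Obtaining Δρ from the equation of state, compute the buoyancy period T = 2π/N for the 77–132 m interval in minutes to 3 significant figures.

4.08 min

ΔT = +2.8 K, ΔS = +5.67 psu (deep − shallow).
Δρ/ρ₀ = −αΔT + βΔS = -6.16 × 10⁻⁴ + 4.3092 × 10⁻³ = 3.6932 × 10⁻³, so Δρ ≈ 3.793 kg m⁻³.
N² = (g/ρ₀)·Δρ/Δz = g·(Δρ/ρ₀)/Δz = 9.8 × 3.6932 × 10⁻³ / 55 = 6.5806 × 10⁻⁴ s⁻².
N = √(6.5806 × 10⁻⁴) = 0.025653 rad s⁻¹ → T = 2π/N = 244.93 s = 4.0822 min ≈ 4.08 min.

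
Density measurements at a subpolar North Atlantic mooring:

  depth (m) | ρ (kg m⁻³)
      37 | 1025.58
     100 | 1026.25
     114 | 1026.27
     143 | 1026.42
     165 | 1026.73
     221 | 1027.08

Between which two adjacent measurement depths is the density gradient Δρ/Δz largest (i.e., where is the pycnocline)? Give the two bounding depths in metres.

143–165 m

Compute the density gradient over each adjacent pair:
  37–100 m: Δρ/Δz = 0.67/63 = 0.011 kg m⁻⁴
  100–114 m: Δρ/Δz = 0.02/14 = 1.4 × 10⁻³ kg m⁻⁴
  114–143 m: Δρ/Δz = 0.15/29 = 5.2 × 10⁻³ kg m⁻⁴
  143–165 m: Δρ/Δz = 0.31/22 = 0.014 kg m⁻⁴
  165–221 m: Δρ/Δz = 0.35/56 = 6.2 × 10⁻³ kg m⁻⁴
The largest gradient is in the 143–165 m interval — the pycnocline.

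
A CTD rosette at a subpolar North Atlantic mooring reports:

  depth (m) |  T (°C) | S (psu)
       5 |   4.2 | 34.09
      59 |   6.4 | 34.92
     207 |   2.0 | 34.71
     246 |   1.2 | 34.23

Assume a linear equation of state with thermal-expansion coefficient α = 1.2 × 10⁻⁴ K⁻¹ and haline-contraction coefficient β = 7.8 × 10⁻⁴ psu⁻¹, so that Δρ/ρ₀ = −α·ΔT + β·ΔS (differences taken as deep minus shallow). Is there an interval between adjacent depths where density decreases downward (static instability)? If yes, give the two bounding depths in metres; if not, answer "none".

207–246 m

Evaluate Δρ/ρ₀ = −αΔT + βΔS across each adjacent pair:
  5–59 m: −αΔT+βΔS = −(1.2 × 10⁻⁴)(+2.2)+(7.8 × 10⁻⁴)(+0.83) = 3.8 × 10⁻⁴ → stable
  59–207 m: −αΔT+βΔS = −(1.2 × 10⁻⁴)(-4.4)+(7.8 × 10⁻⁴)(-0.21) = 3.6 × 10⁻⁴ → stable
  207–246 m: −αΔT+βΔS = −(1.2 × 10⁻⁴)(-0.8)+(7.8 × 10⁻⁴)(-0.48) = -2.8 × 10⁻⁴ → UNSTABLE
The 207–246 m interval has Δρ < 0: lighter water underlies denser water.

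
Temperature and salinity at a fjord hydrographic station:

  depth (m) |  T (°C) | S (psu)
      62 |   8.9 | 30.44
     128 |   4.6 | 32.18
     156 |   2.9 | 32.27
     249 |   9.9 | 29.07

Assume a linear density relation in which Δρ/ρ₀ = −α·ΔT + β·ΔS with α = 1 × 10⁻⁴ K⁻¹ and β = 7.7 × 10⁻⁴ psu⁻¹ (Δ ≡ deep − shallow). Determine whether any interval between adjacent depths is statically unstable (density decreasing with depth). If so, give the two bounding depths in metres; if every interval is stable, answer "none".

Evaluate Δρ/ρ₀ = −αΔT + βΔS across each adjacent pair:
  62–128 m: −αΔT+βΔS = −(1 × 10⁻⁴)(-4.3)+(7.7 × 10⁻⁴)(+1.74) = 1.8 × 10⁻³ → stable
  128–156 m: −αΔT+βΔS = −(1 × 10⁻⁴)(-1.7)+(7.7 × 10⁻⁴)(+0.09) = 2.4 × 10⁻⁴ → stable
  156–249 m: −αΔT+βΔS = −(1 × 10⁻⁴)(+7.0)+(7.7 × 10⁻⁴)(-3.20) = -3.2 × 10⁻³ → UNSTABLE
The 156–249 m interval has Δρ < 0: lighter water underlies denser water.

156–249 m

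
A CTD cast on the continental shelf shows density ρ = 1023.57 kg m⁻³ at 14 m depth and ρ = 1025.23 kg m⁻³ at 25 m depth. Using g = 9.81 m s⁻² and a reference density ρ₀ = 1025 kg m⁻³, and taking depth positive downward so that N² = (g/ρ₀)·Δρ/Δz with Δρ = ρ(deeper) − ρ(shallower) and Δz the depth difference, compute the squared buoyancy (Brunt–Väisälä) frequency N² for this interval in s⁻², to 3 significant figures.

1.44 × 10⁻³ s⁻²

Δρ = 1025.23 − 1023.57 = 1.66 kg m⁻³ over Δz = 25 − 14 = 11 m.
N² = (9.81/1025) × (1.66/11) = 1.4443 × 10⁻³ s⁻² ≈ 1.44 × 10⁻³ s⁻².
A positive N² confirms static stability across the interval.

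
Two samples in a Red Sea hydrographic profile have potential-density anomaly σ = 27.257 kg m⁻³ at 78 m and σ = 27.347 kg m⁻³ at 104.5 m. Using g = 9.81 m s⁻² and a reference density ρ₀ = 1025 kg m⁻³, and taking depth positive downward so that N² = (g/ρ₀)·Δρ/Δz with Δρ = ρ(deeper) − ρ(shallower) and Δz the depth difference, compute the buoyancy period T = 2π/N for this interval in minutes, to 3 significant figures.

18.4 min

Δρ = 1027.347 − 1027.257 = 0.090 kg m⁻³ over Δz = 104.5 − 78 = 26.5 m.
N² = (9.81/1025) × (0.090/26.5) = 3.2504 × 10⁻⁵ s⁻².
N = √(3.2504 × 10⁻⁵) = 5.7012 × 10⁻³ rad s⁻¹, so T = 2π/N = 1.1021 × 10³ s = 18.368 min ≈ 18.4 min.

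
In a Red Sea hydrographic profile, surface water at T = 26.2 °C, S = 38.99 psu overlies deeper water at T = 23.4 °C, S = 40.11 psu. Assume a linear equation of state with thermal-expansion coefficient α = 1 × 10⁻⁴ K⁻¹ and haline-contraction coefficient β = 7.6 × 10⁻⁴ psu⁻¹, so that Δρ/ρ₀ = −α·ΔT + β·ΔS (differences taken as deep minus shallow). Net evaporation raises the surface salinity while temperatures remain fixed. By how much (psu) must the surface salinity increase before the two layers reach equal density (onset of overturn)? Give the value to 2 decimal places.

1.49 psu

Neutral buoyancy requires −α(T_deep − T_surf) + β(S_deep − S_surf′) = 0.
S_surf′ = S_deep − (α/β)·ΔT = 40.11 − (1 × 10⁻⁴/7.6 × 10⁻⁴)·(-2.8) = 40.4784 psu.
Increase required: 40.4784 − 38.99 = 1.4884 psu.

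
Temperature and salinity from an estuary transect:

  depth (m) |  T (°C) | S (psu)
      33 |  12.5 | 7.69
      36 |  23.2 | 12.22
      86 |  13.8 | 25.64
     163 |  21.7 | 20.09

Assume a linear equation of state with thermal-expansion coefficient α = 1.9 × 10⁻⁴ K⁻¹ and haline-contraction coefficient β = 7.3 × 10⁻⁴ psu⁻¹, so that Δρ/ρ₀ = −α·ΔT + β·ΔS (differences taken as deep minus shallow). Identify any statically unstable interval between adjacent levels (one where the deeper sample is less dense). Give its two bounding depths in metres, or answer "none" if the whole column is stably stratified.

86–163 m

Evaluate Δρ/ρ₀ = −αΔT + βΔS across each adjacent pair:
  33–36 m: −αΔT+βΔS = −(1.9 × 10⁻⁴)(+10.7)+(7.3 × 10⁻⁴)(+4.53) = 1.3 × 10⁻³ → stable
  36–86 m: −αΔT+βΔS = −(1.9 × 10⁻⁴)(-9.4)+(7.3 × 10⁻⁴)(+13.42) = 0.012 → stable
  86–163 m: −αΔT+βΔS = −(1.9 × 10⁻⁴)(+7.9)+(7.3 × 10⁻⁴)(-5.55) = -5.6 × 10⁻³ → UNSTABLE
The 86–163 m interval has Δρ < 0: lighter water underlies denser water.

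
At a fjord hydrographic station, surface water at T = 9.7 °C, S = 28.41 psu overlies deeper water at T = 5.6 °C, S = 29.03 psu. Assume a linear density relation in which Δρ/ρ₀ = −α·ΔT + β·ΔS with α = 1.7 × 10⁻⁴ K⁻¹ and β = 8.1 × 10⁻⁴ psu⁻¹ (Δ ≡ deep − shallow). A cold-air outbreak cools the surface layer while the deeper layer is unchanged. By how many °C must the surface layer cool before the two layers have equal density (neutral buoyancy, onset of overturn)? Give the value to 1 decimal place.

Neutral buoyancy requires Δρ = 0, i.e. −α(T_deep − T_surf′) + β(S_deep − S_surf) = 0.
T_surf′ = T_deep − (β/α)·ΔS = 5.6 − (8.1 × 10⁻⁴/1.7 × 10⁻⁴)·(+0.62) = 2.646 °C.
Cooling required: 9.7 − (2.646) = 7.054 °C.

7.1 °C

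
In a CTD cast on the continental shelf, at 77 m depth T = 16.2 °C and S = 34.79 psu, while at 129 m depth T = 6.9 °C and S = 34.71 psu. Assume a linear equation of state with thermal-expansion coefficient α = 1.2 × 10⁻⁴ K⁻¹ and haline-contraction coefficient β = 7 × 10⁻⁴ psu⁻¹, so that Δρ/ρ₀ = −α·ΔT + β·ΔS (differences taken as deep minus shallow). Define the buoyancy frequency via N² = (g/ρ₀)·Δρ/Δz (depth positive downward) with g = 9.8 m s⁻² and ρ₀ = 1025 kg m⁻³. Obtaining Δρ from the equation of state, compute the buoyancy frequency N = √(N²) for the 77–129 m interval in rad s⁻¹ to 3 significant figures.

0.0141 rad s⁻¹

ΔT = -9.3 K, ΔS = -0.08 psu (deep − shallow).
Δρ/ρ₀ = −αΔT + βΔS = 1.116 × 10⁻³ − 5.60 × 10⁻⁵ = 1.06 × 10⁻³, so Δρ ≈ 1.087 kg m⁻³.
N² = (g/ρ₀)·Δρ/Δz = g·(Δρ/ρ₀)/Δz = 9.8 × 1.06 × 10⁻³ / 52 = 1.9977 × 10⁻⁴ s⁻².
N = √(1.9977 × 10⁻⁴) = 0.014134 rad s⁻¹ ≈ 0.0141 rad s⁻¹.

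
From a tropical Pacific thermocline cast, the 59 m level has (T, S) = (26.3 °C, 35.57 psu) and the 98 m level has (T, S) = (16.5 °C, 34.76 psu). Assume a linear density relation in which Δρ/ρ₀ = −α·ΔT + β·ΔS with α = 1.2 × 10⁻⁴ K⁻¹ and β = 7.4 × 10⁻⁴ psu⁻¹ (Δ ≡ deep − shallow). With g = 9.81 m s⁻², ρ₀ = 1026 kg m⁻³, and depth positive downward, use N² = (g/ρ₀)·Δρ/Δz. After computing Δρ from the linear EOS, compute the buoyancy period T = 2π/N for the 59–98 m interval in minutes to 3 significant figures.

ΔT = -9.8 K, ΔS = -0.81 psu (deep − shallow).
Δρ/ρ₀ = −αΔT + βΔS = 1.176 × 10⁻³ − 5.994 × 10⁻⁴ = 5.766 × 10⁻⁴, so Δρ ≈ 0.5916 kg m⁻³.
N² = (g/ρ₀)·Δρ/Δz = g·(Δρ/ρ₀)/Δz = 9.81 × 5.766 × 10⁻⁴ / 39 = 1.4504 × 10⁻⁴ s⁻².
N = √(1.4504 × 10⁻⁴) = 0.012043 rad s⁻¹ → T = 2π/N = 521.73 s = 8.6955 min ≈ 8.70 min.

8.70 min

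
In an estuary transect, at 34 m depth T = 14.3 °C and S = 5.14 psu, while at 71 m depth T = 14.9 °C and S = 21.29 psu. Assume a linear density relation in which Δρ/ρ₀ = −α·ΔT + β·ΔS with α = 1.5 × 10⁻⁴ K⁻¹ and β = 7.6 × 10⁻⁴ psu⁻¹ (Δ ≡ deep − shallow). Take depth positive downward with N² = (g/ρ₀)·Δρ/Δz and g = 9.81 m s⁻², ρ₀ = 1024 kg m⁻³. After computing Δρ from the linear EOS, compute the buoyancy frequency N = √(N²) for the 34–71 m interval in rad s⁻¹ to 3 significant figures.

ΔT = +0.6 K, ΔS = +16.15 psu (deep − shallow).
Δρ/ρ₀ = −αΔT + βΔS = -9.00 × 10⁻⁵ + 0.012274 = 0.012184, so Δρ ≈ 12.48 kg m⁻³.
N² = (g/ρ₀)·Δρ/Δz = g·(Δρ/ρ₀)/Δz = 9.81 × 0.012184 / 37 = 3.2304 × 10⁻³ s⁻².
N = √(3.2304 × 10⁻³) = 0.056837 rad s⁻¹ ≈ 0.0568 rad s⁻¹.

0.0568 rad s⁻¹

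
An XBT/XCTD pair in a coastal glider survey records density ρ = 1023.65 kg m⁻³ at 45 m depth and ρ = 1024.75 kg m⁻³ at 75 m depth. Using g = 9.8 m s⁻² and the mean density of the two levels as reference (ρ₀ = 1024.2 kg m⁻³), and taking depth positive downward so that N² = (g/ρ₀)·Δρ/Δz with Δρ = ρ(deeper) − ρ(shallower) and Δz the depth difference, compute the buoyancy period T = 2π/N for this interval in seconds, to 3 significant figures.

335 s

Δρ = 1024.75 − 1023.65 = 1.10 kg m⁻³ over Δz = 75 − 45 = 30 m.
N² = (9.8/1024.2) × (1.10/30) = 3.5084 × 10⁻⁴ s⁻².
N = √(3.5084 × 10⁻⁴) = 0.018731 rad s⁻¹, so T = 2π/N = 335.44 s ≈ 335 s.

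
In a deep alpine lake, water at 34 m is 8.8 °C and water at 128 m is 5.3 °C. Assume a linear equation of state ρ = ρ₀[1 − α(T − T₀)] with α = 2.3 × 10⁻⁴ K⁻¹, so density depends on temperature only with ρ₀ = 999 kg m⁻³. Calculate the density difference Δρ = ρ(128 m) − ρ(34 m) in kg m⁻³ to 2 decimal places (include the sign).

+0.80 kg m⁻³

ΔT = -3.5 K, Δρ/ρ₀ = −αΔT = 8.05 × 10⁻⁴.
Δρ = 999 × (8.05 × 10⁻⁴) = +0.80 kg m⁻³.
Positive Δρ: denser below, stable.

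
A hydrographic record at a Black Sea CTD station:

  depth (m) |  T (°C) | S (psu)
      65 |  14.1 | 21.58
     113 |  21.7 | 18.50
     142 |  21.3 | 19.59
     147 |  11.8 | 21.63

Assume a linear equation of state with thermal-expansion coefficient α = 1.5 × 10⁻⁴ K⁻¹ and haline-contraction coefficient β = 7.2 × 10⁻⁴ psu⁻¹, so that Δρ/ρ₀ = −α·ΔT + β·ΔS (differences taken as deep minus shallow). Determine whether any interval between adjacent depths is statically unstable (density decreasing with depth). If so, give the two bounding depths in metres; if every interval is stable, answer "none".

Evaluate Δρ/ρ₀ = −αΔT + βΔS across each adjacent pair:
  65–113 m: −αΔT+βΔS = −(1.5 × 10⁻⁴)(+7.6)+(7.2 × 10⁻⁴)(-3.08) = -3.4 × 10⁻³ → UNSTABLE
  113–142 m: −αΔT+βΔS = −(1.5 × 10⁻⁴)(-0.4)+(7.2 × 10⁻⁴)(+1.09) = 8.4 × 10⁻⁴ → stable
  142–147 m: −αΔT+βΔS = −(1.5 × 10⁻⁴)(-9.5)+(7.2 × 10⁻⁴)(+2.04) = 2.9 × 10⁻³ → stable
The 65–113 m interval has Δρ < 0: lighter water underlies denser water.

65–113 m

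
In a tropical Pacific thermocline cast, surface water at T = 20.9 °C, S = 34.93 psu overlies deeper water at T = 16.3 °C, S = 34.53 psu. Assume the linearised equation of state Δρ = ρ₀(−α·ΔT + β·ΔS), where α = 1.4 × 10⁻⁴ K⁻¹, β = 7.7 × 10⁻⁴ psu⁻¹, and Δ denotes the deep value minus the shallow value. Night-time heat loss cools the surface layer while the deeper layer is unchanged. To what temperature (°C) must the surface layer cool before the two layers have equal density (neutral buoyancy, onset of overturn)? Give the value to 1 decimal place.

Neutral buoyancy requires Δρ = 0, i.e. −α(T_deep − T_surf′) + β(S_deep − S_surf) = 0.
T_surf′ = T_deep − (β/α)·ΔS = 16.3 − (7.7 × 10⁻⁴/1.4 × 10⁻⁴)·(-0.40) = 18.500 °C.
Cooling required: 20.9 − (18.500) = 2.400 °C.

18.5 °C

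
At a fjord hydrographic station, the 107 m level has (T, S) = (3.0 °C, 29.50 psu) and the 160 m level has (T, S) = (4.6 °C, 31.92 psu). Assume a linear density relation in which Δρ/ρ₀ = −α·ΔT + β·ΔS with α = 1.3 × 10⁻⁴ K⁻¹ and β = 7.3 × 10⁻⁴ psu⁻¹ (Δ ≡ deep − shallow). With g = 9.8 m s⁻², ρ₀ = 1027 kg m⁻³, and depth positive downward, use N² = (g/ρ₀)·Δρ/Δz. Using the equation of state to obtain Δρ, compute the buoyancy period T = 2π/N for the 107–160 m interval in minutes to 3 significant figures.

6.17 min

ΔT = +1.6 K, ΔS = +2.42 psu (deep − shallow).
Δρ/ρ₀ = −αΔT + βΔS = -2.08 × 10⁻⁴ + 1.7666 × 10⁻³ = 1.5586 × 10⁻³, so Δρ ≈ 1.601 kg m⁻³.
N² = (g/ρ₀)·Δρ/Δz = g·(Δρ/ρ₀)/Δz = 9.8 × 1.5586 × 10⁻³ / 53 = 2.8819 × 10⁻⁴ s⁻².
N = √(2.8819 × 10⁻⁴) = 0.016976 rad s⁻¹ → T = 2π/N = 370.12 s = 6.1687 min ≈ 6.17 min.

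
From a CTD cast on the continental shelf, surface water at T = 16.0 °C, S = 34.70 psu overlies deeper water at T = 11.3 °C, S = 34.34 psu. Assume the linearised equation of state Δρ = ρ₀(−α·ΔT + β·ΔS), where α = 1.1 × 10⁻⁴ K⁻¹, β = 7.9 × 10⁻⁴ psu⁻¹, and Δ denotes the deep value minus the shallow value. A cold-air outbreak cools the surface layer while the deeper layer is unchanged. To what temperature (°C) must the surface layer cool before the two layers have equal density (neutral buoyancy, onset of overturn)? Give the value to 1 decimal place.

Neutral buoyancy requires Δρ = 0, i.e. −α(T_deep − T_surf′) + β(S_deep − S_surf) = 0.
T_surf′ = T_deep − (β/α)·ΔS = 11.3 − (7.9 × 10⁻⁴/1.1 × 10⁻⁴)·(-0.36) = 13.885 °C.
Cooling required: 16.0 − (13.885) = 2.115 °C.

13.9 °C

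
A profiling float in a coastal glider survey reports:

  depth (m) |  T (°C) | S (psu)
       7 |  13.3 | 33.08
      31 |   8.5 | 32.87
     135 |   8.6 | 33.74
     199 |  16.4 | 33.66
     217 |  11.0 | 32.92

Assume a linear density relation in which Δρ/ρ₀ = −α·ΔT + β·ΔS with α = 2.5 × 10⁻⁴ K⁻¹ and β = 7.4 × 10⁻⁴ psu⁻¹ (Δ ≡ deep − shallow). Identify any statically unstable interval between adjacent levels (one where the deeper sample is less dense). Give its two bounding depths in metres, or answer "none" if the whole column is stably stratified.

135–199 m

Evaluate Δρ/ρ₀ = −αΔT + βΔS across each adjacent pair:
  7–31 m: −αΔT+βΔS = −(2.5 × 10⁻⁴)(-4.8)+(7.4 × 10⁻⁴)(-0.21) = 1.0 × 10⁻³ → stable
  31–135 m: −αΔT+βΔS = −(2.5 × 10⁻⁴)(+0.1)+(7.4 × 10⁻⁴)(+0.87) = 6.2 × 10⁻⁴ → stable
  135–199 m: −αΔT+βΔS = −(2.5 × 10⁻⁴)(+7.8)+(7.4 × 10⁻⁴)(-0.08) = -2.0 × 10⁻³ → UNSTABLE
  199–217 m: −αΔT+βΔS = −(2.5 × 10⁻⁴)(-5.4)+(7.4 × 10⁻⁴)(-0.74) = 8.0 × 10⁻⁴ → stable
The 135–199 m interval has Δρ < 0: lighter water underlies denser water.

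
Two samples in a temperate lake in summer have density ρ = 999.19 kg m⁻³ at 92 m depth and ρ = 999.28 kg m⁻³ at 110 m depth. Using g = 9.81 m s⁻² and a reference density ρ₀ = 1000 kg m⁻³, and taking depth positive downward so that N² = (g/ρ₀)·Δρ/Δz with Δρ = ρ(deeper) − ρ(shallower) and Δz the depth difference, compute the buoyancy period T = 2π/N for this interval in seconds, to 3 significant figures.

897 s

Δρ = 999.28 − 999.19 = 0.09 kg m⁻³ over Δz = 110 − 92 = 18 m.
N² = (9.81/1000) × (0.09/18) = 4.9050 × 10⁻⁵ s⁻².
N = √(4.9050 × 10⁻⁵) = 7.0036 × 10⁻³ rad s⁻¹, so T = 2π/N = 897.14 s ≈ 897 s.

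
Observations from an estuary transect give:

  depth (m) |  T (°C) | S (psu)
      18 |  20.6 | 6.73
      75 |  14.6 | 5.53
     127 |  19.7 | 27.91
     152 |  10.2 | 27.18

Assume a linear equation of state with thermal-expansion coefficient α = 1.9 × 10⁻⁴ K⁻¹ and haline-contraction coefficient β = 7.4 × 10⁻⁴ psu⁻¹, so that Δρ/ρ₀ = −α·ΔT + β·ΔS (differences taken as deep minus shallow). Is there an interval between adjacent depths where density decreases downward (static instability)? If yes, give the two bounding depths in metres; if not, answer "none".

Evaluate Δρ/ρ₀ = −αΔT + βΔS across each adjacent pair:
  18–75 m: −αΔT+βΔS = −(1.9 × 10⁻⁴)(-6.0)+(7.4 × 10⁻⁴)(-1.20) = 2.5 × 10⁻⁴ → stable
  75–127 m: −αΔT+βΔS = −(1.9 × 10⁻⁴)(+5.1)+(7.4 × 10⁻⁴)(+22.38) = 0.016 → stable
  127–152 m: −αΔT+βΔS = −(1.9 × 10⁻⁴)(-9.5)+(7.4 × 10⁻⁴)(-0.73) = 1.3 × 10⁻³ → stable
Every interval has Δρ > 0: the column is stably stratified throughout.

none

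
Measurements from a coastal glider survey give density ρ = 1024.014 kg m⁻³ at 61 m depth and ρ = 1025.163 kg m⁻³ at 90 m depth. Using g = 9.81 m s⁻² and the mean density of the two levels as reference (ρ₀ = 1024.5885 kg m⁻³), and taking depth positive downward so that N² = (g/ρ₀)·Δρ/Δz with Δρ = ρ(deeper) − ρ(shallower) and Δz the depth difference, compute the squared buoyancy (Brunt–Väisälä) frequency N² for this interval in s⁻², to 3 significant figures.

Δρ = 1025.163 − 1024.014 = 1.149 kg m⁻³ over Δz = 90 − 61 = 29 m.
N² = (9.81/1024.5885) × (1.149/29) = 3.7935 × 10⁻⁴ s⁻² ≈ 3.79 × 10⁻⁴ s⁻².

3.79 × 10⁻⁴ s⁻²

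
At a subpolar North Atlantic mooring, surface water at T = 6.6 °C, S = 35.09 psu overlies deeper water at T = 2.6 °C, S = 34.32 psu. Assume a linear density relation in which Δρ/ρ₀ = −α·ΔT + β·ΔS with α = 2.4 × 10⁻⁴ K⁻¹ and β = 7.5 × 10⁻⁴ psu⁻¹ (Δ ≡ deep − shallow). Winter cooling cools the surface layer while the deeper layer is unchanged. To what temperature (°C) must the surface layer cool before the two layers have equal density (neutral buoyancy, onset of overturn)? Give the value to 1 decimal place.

5.0 °C

Neutral buoyancy requires Δρ = 0, i.e. −α(T_deep − T_surf′) + β(S_deep − S_surf) = 0.
T_surf′ = T_deep − (β/α)·ΔS = 2.6 − (7.5 × 10⁻⁴/2.4 × 10⁻⁴)·(-0.77) = 5.006 °C.
Cooling required: 6.6 − (5.006) = 1.594 °C.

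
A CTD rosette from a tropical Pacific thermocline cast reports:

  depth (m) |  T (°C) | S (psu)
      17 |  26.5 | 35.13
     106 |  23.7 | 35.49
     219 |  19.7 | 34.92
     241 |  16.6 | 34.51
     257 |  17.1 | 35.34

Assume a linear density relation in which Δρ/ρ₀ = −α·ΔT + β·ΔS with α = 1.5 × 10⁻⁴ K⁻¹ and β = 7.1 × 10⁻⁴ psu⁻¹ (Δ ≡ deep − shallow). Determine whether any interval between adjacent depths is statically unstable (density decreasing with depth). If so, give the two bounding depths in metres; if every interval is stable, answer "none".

Evaluate Δρ/ρ₀ = −αΔT + βΔS across each adjacent pair:
  17–106 m: −αΔT+βΔS = −(1.5 × 10⁻⁴)(-2.8)+(7.1 × 10⁻⁴)(+0.36) = 6.8 × 10⁻⁴ → stable
  106–219 m: −αΔT+βΔS = −(1.5 × 10⁻⁴)(-4.0)+(7.1 × 10⁻⁴)(-0.57) = 2.0 × 10⁻⁴ → stable
  219–241 m: −αΔT+βΔS = −(1.5 × 10⁻⁴)(-3.1)+(7.1 × 10⁻⁴)(-0.41) = 1.7 × 10⁻⁴ → stable
  241–257 m: −αΔT+βΔS = −(1.5 × 10⁻⁴)(+0.5)+(7.1 × 10⁻⁴)(+0.83) = 5.1 × 10⁻⁴ → stable
Every interval has Δρ > 0: the column is stably stratified throughout.

none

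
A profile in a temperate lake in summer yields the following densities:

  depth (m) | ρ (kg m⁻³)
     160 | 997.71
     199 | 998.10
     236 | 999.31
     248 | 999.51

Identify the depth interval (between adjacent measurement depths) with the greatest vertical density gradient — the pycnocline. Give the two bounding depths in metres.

Compute the density gradient over each adjacent pair:
  160–199 m: Δρ/Δz = 0.39/39 = 0.010 kg m⁻⁴
  199–236 m: Δρ/Δz = 1.21/37 = 0.033 kg m⁻⁴
  236–248 m: Δρ/Δz = 0.20/12 = 0.017 kg m⁻⁴
The largest gradient is in the 199–236 m interval — the pycnocline.

199–236 m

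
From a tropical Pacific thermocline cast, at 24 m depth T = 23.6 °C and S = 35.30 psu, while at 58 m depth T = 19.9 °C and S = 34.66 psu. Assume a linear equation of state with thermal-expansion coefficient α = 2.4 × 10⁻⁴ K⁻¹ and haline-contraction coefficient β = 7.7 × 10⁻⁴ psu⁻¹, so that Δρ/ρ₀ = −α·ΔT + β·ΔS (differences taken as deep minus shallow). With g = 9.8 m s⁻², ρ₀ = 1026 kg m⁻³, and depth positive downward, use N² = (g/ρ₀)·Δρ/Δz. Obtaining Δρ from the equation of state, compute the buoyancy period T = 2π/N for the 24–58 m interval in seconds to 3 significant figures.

589 s

ΔT = -3.7 K, ΔS = -0.64 psu (deep − shallow).
Δρ/ρ₀ = −αΔT + βΔS = 8.88 × 10⁻⁴ − 4.928 × 10⁻⁴ = 3.952 × 10⁻⁴, so Δρ ≈ 0.4055 kg m⁻³.
N² = (g/ρ₀)·Δρ/Δz = g·(Δρ/ρ₀)/Δz = 9.8 × 3.952 × 10⁻⁴ / 34 = 1.1391 × 10⁻⁴ s⁻².
N = √(1.1391 × 10⁻⁴) = 0.010673 rad s⁻¹ → T = 2π/N = 588.70 s ≈ 589 s.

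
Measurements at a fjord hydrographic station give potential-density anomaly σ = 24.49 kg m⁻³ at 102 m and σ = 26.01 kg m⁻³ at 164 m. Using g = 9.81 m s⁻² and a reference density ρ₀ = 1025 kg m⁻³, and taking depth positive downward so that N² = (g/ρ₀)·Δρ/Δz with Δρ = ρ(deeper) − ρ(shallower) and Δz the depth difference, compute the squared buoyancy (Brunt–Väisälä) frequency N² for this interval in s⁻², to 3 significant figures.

Δρ = 1026.01 − 1024.49 = 1.52 kg m⁻³ over Δz = 164 − 102 = 62 m.
N² = (9.81/1025) × (1.52/62) = 2.3464 × 10⁻⁴ s⁻² ≈ 2.35 × 10⁻⁴ s⁻².

2.35 × 10⁻⁴ s⁻²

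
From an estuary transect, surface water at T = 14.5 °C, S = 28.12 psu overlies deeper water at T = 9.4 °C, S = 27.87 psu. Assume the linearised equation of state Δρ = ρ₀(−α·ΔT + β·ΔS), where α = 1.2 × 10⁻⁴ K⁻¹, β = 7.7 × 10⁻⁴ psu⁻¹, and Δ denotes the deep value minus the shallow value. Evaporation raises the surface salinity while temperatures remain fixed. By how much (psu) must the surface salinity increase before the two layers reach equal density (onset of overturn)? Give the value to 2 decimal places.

0.54 psu

Neutral buoyancy requires −α(T_deep − T_surf) + β(S_deep − S_surf′) = 0.
S_surf′ = S_deep − (α/β)·ΔT = 27.87 − (1.2 × 10⁻⁴/7.7 × 10⁻⁴)·(-5.1) = 28.6648 psu.
Increase required: 28.6648 − 28.12 = 0.5448 psu.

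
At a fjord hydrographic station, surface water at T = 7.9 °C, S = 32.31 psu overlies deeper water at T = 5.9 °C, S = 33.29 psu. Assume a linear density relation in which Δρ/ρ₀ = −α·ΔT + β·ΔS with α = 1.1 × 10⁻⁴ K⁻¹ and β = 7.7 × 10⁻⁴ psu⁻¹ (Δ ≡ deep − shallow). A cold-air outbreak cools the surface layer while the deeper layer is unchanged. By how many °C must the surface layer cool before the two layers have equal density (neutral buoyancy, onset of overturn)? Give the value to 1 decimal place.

Neutral buoyancy requires Δρ = 0, i.e. −α(T_deep − T_surf′) + β(S_deep − S_surf) = 0.
T_surf′ = T_deep − (β/α)·ΔS = 5.9 − (7.7 × 10⁻⁴/1.1 × 10⁻⁴)·(+0.98) = -0.960 °C.
Cooling required: 7.9 − (-0.960) = 8.860 °C.

8.9 °C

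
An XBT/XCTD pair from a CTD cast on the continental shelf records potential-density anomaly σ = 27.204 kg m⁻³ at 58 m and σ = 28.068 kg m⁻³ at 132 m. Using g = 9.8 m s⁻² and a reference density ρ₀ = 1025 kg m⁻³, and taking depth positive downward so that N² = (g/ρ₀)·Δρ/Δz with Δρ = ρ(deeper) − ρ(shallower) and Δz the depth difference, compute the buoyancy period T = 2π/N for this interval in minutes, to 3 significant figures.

9.91 min

Δρ = 1028.068 − 1027.204 = 0.864 kg m⁻³ over Δz = 132 − 58 = 74 m.
N² = (9.8/1025) × (0.864/74) = 1.1163 × 10⁻⁴ s⁻².
N = √(1.1163 × 10⁻⁴) = 0.010566 rad s⁻¹, so T = 2π/N = 594.66 s = 9.9110 min ≈ 9.91 min.
Since Δρ > 0 the layer is stably stratified.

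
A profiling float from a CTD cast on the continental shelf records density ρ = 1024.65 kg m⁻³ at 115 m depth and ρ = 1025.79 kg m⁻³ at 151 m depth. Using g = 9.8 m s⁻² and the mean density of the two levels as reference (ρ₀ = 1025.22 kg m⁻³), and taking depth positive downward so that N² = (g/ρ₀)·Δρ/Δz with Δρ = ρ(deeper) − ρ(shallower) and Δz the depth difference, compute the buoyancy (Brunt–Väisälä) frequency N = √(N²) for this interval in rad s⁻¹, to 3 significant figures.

Δρ = 1025.79 − 1024.65 = 1.14 kg m⁻³ over Δz = 151 − 115 = 36 m.
N² = (9.8/1025.22) × (1.14/36) = 3.0270 × 10⁻⁴ s⁻².
N = √(3.0270 × 10⁻⁴) = 0.017398 rad s⁻¹ ≈ 0.0174 rad s⁻¹.

0.0174 rad s⁻¹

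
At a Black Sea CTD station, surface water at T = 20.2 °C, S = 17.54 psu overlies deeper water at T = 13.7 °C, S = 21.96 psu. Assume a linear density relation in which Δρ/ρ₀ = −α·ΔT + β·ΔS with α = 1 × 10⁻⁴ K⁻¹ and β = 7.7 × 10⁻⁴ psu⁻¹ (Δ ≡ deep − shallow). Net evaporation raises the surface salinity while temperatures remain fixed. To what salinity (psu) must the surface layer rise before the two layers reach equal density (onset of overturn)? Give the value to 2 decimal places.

Neutral buoyancy requires −α(T_deep − T_surf) + β(S_deep − S_surf′) = 0.
S_surf′ = S_deep − (α/β)·ΔT = 21.96 − (1 × 10⁻⁴/7.7 × 10⁻⁴)·(-6.5) = 22.8042 psu.
Increase required: 22.8042 − 17.54 = 5.2642 psu.

22.80 psu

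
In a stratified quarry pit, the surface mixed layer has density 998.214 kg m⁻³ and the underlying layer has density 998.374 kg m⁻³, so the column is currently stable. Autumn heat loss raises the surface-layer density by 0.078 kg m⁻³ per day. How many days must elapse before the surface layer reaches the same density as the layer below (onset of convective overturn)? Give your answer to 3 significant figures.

Density deficit of the surface layer: 998.374 − 998.214 = 0.16 kg m⁻³.
Required change = 0.16 / 0.078 = 2.05 days.

2.05 days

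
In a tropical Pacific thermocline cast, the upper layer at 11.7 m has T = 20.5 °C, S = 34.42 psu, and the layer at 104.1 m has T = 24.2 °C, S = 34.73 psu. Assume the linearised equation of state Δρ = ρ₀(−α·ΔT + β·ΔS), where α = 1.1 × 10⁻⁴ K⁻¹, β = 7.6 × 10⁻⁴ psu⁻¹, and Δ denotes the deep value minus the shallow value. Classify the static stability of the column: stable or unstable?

ΔT = 24.2 − 20.5 = +3.7 K and ΔS = 34.73 − 34.42 = +0.31 psu (deep − shallow).
−αΔT = -4.07 × 10⁻⁴; βΔS = 2.356 × 10⁻⁴; sum Δρ/ρ₀ = -1.714 × 10⁻⁴.
Δρ/ρ₀ < 0, so Δρ < 0: deeper water is lighter → statically unstable; the column would overturn.

unstable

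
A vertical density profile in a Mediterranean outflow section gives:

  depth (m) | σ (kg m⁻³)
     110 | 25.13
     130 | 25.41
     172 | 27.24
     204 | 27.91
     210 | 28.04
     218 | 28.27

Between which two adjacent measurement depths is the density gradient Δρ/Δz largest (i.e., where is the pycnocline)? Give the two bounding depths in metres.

Compute the density gradient over each adjacent pair:
  110–130 m: Δρ/Δz = 0.28/20 = 0.014 kg m⁻⁴
  130–172 m: Δρ/Δz = 1.83/42 = 0.044 kg m⁻⁴
  172–204 m: Δρ/Δz = 0.67/32 = 0.021 kg m⁻⁴
  204–210 m: Δρ/Δz = 0.13/6 = 0.022 kg m⁻⁴
  210–218 m: Δρ/Δz = 0.23/8 = 0.029 kg m⁻⁴
The largest gradient is in the 130–172 m interval — the pycnocline.

130–172 m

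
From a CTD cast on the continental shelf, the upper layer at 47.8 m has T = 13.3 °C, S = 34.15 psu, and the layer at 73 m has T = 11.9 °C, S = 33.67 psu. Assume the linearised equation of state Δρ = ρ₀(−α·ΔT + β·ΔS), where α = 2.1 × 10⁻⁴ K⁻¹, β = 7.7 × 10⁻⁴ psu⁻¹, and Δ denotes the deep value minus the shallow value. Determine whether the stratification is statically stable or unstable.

unstable

ΔT = 11.9 − 13.3 = -1.4 K and ΔS = 33.67 − 34.15 = -0.48 psu (deep − shallow).
−αΔT = 2.94 × 10⁻⁴; βΔS = -3.696 × 10⁻⁴; sum Δρ/ρ₀ = -7.56 × 10⁻⁵.
Δρ/ρ₀ < 0, so Δρ < 0: deeper water is lighter → statically unstable; the column would overturn.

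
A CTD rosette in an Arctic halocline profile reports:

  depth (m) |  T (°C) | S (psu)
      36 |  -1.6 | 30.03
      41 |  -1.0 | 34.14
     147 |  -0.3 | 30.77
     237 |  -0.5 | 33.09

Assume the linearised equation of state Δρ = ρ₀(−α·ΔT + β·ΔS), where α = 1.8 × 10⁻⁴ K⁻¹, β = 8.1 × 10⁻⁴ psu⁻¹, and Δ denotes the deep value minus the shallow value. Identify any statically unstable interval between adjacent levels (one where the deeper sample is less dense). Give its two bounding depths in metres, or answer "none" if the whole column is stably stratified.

Evaluate Δρ/ρ₀ = −αΔT + βΔS across each adjacent pair:
  36–41 m: −αΔT+βΔS = −(1.8 × 10⁻⁴)(+0.6)+(8.1 × 10⁻⁴)(+4.11) = 3.2 × 10⁻³ → stable
  41–147 m: −αΔT+βΔS = −(1.8 × 10⁻⁴)(+0.7)+(8.1 × 10⁻⁴)(-3.37) = -2.9 × 10⁻³ → UNSTABLE
  147–237 m: −αΔT+βΔS = −(1.8 × 10⁻⁴)(-0.2)+(8.1 × 10⁻⁴)(+2.32) = 1.9 × 10⁻³ → stable
The 41–147 m interval has Δρ < 0: lighter water underlies denser water.

41–147 m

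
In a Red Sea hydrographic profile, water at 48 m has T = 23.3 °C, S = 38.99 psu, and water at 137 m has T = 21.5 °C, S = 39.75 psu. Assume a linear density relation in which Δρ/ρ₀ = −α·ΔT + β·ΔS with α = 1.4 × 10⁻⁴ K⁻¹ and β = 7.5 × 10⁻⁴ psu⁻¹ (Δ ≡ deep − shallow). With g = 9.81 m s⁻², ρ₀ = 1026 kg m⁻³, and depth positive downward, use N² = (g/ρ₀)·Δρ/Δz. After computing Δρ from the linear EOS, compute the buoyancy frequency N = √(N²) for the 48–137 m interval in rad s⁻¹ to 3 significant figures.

ΔT = -1.8 K, ΔS = +0.76 psu (deep − shallow).
Δρ/ρ₀ = −αΔT + βΔS = 2.52 × 10⁻⁴ + 5.70 × 10⁻⁴ = 8.22 × 10⁻⁴, so Δρ ≈ 0.8434 kg m⁻³.
N² = (g/ρ₀)·Δρ/Δz = g·(Δρ/ρ₀)/Δz = 9.81 × 8.22 × 10⁻⁴ / 89 = 9.0605 × 10⁻⁵ s⁻².
N = √(9.0605 × 10⁻⁵) = 9.5187 × 10⁻³ rad s⁻¹ ≈ 9.52 × 10⁻³ rad s⁻¹.

9.52 × 10⁻³ rad s⁻¹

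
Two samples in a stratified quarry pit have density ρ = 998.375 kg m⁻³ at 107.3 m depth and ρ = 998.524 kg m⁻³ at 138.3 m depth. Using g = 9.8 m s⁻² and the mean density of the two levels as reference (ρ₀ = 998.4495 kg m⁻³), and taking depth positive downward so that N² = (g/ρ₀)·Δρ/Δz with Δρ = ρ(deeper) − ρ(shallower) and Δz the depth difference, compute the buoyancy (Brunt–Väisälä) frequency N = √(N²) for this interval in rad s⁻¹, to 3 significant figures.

Δρ = 998.524 − 998.375 = 0.149 kg m⁻³ over Δz = 138.3 − 107.3 = 31 m.
N² = (9.8/998.4495) × (0.149/31) = 4.7176 × 10⁻⁵ s⁻².
N = √(4.7176 × 10⁻⁵) = 6.8685 × 10⁻³ rad s⁻¹ ≈ 6.87 × 10⁻³ rad s⁻¹.

6.87 × 10⁻³ rad s⁻¹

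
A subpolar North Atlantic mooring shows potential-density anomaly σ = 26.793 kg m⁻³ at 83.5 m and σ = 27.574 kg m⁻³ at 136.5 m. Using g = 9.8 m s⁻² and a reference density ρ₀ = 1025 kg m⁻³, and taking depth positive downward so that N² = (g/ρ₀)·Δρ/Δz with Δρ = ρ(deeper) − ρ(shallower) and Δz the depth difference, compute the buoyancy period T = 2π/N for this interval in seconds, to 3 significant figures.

529 s

Δρ = 1027.574 − 1026.793 = 0.781 kg m⁻³ over Δz = 136.5 − 83.5 = 53 m.
N² = (9.8/1025) × (0.781/53) = 1.4089 × 10⁻⁴ s⁻².
N = √(1.4089 × 10⁻⁴) = 0.011870 rad s⁻¹, so T = 2π/N = 529.33 s ≈ 529 s.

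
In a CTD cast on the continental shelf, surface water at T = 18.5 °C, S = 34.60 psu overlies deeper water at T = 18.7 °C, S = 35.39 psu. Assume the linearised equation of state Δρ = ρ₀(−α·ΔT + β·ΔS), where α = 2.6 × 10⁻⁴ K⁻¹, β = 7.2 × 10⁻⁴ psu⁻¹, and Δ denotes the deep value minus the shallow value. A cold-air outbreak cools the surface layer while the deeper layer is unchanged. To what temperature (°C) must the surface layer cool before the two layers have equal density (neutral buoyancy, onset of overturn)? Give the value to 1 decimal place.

Neutral buoyancy requires Δρ = 0, i.e. −α(T_deep − T_surf′) + β(S_deep − S_surf) = 0.
T_surf′ = T_deep − (β/α)·ΔS = 18.7 − (7.2 × 10⁻⁴/2.6 × 10⁻⁴)·(+0.79) = 16.512 °C.
Cooling required: 18.5 − (16.512) = 1.988 °C.

16.5 °C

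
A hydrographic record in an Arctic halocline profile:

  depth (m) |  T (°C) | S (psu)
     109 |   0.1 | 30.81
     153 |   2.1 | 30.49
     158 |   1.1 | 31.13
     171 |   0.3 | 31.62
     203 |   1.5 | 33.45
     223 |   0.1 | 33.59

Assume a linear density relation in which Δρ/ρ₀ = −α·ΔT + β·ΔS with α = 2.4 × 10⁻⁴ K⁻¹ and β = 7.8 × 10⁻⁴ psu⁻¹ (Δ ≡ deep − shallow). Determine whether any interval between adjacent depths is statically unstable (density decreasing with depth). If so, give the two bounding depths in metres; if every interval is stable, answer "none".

109–153 m

Evaluate Δρ/ρ₀ = −αΔT + βΔS across each adjacent pair:
  109–153 m: −αΔT+βΔS = −(2.4 × 10⁻⁴)(+2.0)+(7.8 × 10⁻⁴)(-0.32) = -7.3 × 10⁻⁴ → UNSTABLE
  153–158 m: −αΔT+βΔS = −(2.4 × 10⁻⁴)(-1.0)+(7.8 × 10⁻⁴)(+0.64) = 7.4 × 10⁻⁴ → stable
  158–171 m: −αΔT+βΔS = −(2.4 × 10⁻⁴)(-0.8)+(7.8 × 10⁻⁴)(+0.49) = 5.7 × 10⁻⁴ → stable
  171–203 m: −αΔT+βΔS = −(2.4 × 10⁻⁴)(+1.2)+(7.8 × 10⁻⁴)(+1.83) = 1.1 × 10⁻³ → stable
  203–223 m: −αΔT+βΔS = −(2.4 × 10⁻⁴)(-1.4)+(7.8 × 10⁻⁴)(+0.14) = 4.5 × 10⁻⁴ → stable
The 109–153 m interval has Δρ < 0: lighter water underlies denser water.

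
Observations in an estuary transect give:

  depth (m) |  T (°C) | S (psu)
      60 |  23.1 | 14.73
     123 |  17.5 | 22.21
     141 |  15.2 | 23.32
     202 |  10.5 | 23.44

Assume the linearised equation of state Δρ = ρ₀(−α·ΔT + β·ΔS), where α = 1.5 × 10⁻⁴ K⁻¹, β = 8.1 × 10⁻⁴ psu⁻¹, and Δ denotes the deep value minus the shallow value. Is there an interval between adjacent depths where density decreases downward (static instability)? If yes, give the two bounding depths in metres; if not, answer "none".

Evaluate Δρ/ρ₀ = −αΔT + βΔS across each adjacent pair:
  60–123 m: −αΔT+βΔS = −(1.5 × 10⁻⁴)(-5.6)+(8.1 × 10⁻⁴)(+7.48) = 6.9 × 10⁻³ → stable
  123–141 m: −αΔT+βΔS = −(1.5 × 10⁻⁴)(-2.3)+(8.1 × 10⁻⁴)(+1.11) = 1.2 × 10⁻³ → stable
  141–202 m: −αΔT+βΔS = −(1.5 × 10⁻⁴)(-4.7)+(8.1 × 10⁻⁴)(+0.12) = 8.0 × 10⁻⁴ → stable
Every interval has Δρ > 0: the column is stably stratified throughout.

none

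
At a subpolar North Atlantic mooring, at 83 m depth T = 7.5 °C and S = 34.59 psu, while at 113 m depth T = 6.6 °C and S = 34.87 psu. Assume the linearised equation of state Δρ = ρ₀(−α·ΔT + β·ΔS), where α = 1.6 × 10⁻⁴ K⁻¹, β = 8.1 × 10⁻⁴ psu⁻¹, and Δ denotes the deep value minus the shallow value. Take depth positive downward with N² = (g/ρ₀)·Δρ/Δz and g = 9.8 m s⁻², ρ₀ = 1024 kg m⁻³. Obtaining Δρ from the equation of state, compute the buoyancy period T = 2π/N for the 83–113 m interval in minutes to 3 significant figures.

9.51 min

ΔT = -0.9 K, ΔS = +0.28 psu (deep − shallow).
Δρ/ρ₀ = −αΔT + βΔS = 1.44 × 10⁻⁴ + 2.268 × 10⁻⁴ = 3.708 × 10⁻⁴, so Δρ ≈ 0.3797 kg m⁻³.
N² = (g/ρ₀)·Δρ/Δz = g·(Δρ/ρ₀)/Δz = 9.8 × 3.708 × 10⁻⁴ / 30 = 1.2113 × 10⁻⁴ s⁻².
N = √(1.2113 × 10⁻⁴) = 0.011006 rad s⁻¹ → T = 2π/N = 570.89 s = 9.5148 min ≈ 9.51 min.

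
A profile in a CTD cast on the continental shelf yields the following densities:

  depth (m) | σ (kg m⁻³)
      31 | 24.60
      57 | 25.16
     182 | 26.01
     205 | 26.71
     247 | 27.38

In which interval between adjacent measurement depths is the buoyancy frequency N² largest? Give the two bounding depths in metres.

182–205 m

Compute the density gradient over each adjacent pair:
  31–57 m: Δρ/Δz = 0.56/26 = 0.022 kg m⁻⁴
  57–182 m: Δρ/Δz = 0.85/125 = 6.8 × 10⁻³ kg m⁻⁴
  182–205 m: Δρ/Δz = 0.70/23 = 0.030 kg m⁻⁴
  205–247 m: Δρ/Δz = 0.67/42 = 0.016 kg m⁻⁴
The largest gradient is in the 182–205 m interval — the pycnocline.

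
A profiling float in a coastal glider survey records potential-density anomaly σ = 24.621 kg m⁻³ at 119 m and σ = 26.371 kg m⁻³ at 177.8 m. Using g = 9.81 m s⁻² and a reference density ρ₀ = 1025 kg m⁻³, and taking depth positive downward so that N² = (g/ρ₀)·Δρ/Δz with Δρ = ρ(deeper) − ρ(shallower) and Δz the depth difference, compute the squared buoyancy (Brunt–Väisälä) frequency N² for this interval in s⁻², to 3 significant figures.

Δρ = 1026.371 − 1024.621 = 1.750 kg m⁻³ over Δz = 177.8 − 119 = 58.8 m.
N² = (9.81/1025) × (1.750/58.8) = 2.8484 × 10⁻⁴ s⁻² ≈ 2.85 × 10⁻⁴ s⁻².

2.85 × 10⁻⁴ s⁻²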